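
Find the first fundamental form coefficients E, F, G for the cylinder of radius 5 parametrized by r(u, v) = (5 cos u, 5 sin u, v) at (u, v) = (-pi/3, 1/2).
E = 25;  F = 0;  G = 1

Partials: r_u = (-5*sin(u), 5*cos(u), 0), r_v = (0, 0, 1). As functions of (u, v):
  E = r_u · r_u = 25,
  F = r_u · r_v = 0,
  G = r_v · r_v = 1.
Evaluating at (u, v) = (-pi/3, 1/2): E = 25, F = 0, G = 1.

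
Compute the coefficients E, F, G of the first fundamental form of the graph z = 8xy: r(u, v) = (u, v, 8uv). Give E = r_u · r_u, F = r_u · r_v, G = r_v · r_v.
E = 64*v^2 + 1;  F = 64*u*v;  G = 64*u^2 + 1

Compute partials: r_u = (1, 0, 8*v), r_v = (0, 1, 8*u). Then
  E = r_u · r_u = 64*v^2 + 1,
  F = r_u · r_v = 64*u*v,
  G = r_v · r_v = 64*u^2 + 1.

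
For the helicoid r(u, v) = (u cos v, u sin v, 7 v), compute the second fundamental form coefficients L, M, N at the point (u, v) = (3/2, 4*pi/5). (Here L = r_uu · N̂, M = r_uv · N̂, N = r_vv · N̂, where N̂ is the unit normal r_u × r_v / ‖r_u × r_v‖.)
L = 0;  M = -14*sqrt(205)/205;  N = 0

Compute the unit normal N̂(u, v) = (7*sin(v)/sqrt(u^2 + 49), -7*cos(v)/sqrt(u^2 + 49), u/sqrt(u^2 + 49)), and the second partials r_uu, r_uv, r_vv. Take dot products:
  L(u, v) = r_uu · N̂ = 0,
  M(u, v) = r_uv · N̂ = -7/sqrt(u^2 + 49),
  N(u, v) = r_vv · N̂ = 0.
Evaluating at (u, v) = (3/2, 4*pi/5):
  L = 0, M = -14*sqrt(205)/205, N = 0.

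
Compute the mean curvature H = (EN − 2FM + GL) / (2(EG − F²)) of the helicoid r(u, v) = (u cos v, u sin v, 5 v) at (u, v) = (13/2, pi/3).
H = 0

With E = 1, F = 0, G = u^2 + 25, L = 0, M = -5/sqrt(u^2 + 25), N = 0, assemble
  H = (EN − 2FM + GL) / (2(EG − F²)) = 0.
At (u, v) = (13/2, pi/3): H = 0.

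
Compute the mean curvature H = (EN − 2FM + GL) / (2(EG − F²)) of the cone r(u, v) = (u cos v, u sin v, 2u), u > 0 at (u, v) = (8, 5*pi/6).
H = sqrt(5)/40

With E = 5, F = 0, G = u^2, L = 0, M = 0, N = 2*sqrt(5)*u^2/(5*Abs(u)), assemble
  H = (EN − 2FM + GL) / (2(EG − F²)) = sqrt(5)/(5*Abs(u)).
At (u, v) = (8, 5*pi/6): H = sqrt(5)/40.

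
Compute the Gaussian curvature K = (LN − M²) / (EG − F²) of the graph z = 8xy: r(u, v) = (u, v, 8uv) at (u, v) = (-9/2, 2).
K = -64/2411809

Coefficients of the first fundamental form: E = 64*v^2 + 1, F = 64*u*v, G = 64*u^2 + 1.
Coefficients of the second fundamental form: L = 0, M = 8/sqrt(64*u^2 + 64*v^2 + 1), N = 0.
Assemble K = (LN − M²)/(EG − F²) = -64/(4096*u^4 + 8192*u^2*v^2 + 128*u^2 + 4096*v^4 + 128*v^2 + 1). At (u, v) = (-9/2, 2): K = -64/2411809.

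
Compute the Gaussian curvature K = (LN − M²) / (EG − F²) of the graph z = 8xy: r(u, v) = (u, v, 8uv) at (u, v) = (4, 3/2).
K = -64/1366561

Coefficients of the first fundamental form: E = 64*v^2 + 1, F = 64*u*v, G = 64*u^2 + 1.
Coefficients of the second fundamental form: L = 0, M = 8/sqrt(64*u^2 + 64*v^2 + 1), N = 0.
Assemble K = (LN − M²)/(EG − F²) = -64/(4096*u^4 + 8192*u^2*v^2 + 128*u^2 + 4096*v^4 + 128*v^2 + 1). At (u, v) = (4, 3/2): K = -64/1366561.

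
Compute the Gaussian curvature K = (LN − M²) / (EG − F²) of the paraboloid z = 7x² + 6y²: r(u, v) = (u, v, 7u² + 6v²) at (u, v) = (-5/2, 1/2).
K = 42/398161

Coefficients of the first fundamental form: E = 196*u^2 + 1, F = 168*u*v, G = 144*v^2 + 1.
Coefficients of the second fundamental form: L = 14/sqrt(196*u^2 + 144*v^2 + 1), M = 0, N = 12/sqrt(196*u^2 + 144*v^2 + 1).
Assemble K = (LN − M²)/(EG − F²) = 168/(38416*u^4 + 56448*u^2*v^2 + 392*u^2 + 20736*v^4 + 288*v^2 + 1). At (u, v) = (-5/2, 1/2): K = 42/398161.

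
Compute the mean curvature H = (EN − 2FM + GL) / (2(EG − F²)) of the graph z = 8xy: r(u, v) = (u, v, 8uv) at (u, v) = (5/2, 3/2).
H = -384*sqrt(545)/59405

With E = 64*v^2 + 1, F = 64*u*v, G = 64*u^2 + 1, L = 0, M = 8/sqrt(64*u^2 + 64*v^2 + 1), N = 0, assemble
  H = (EN − 2FM + GL) / (2(EG − F²)) = -512*u*v/(64*u^2 + 64*v^2 + 1)^(3/2).
At (u, v) = (5/2, 3/2): H = -384*sqrt(545)/59405.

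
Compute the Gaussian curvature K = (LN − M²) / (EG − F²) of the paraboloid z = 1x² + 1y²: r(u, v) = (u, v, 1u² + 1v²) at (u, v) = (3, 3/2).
K = 1/529

Coefficients of the first fundamental form: E = 4*u^2 + 1, F = 4*u*v, G = 4*v^2 + 1.
Coefficients of the second fundamental form: L = 2/sqrt(4*u^2 + 4*v^2 + 1), M = 0, N = 2/sqrt(4*u^2 + 4*v^2 + 1).
Assemble K = (LN − M²)/(EG − F²) = 4/(16*u^4 + 32*u^2*v^2 + 8*u^2 + 16*v^4 + 8*v^2 + 1). At (u, v) = (3, 3/2): K = 1/529.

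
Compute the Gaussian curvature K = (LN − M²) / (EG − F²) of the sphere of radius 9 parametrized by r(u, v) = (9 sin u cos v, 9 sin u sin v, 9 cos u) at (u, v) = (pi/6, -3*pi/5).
K = 1/81

Coefficients of the first fundamental form: E = 81, F = 0, G = 81*sin(u)^2.
Coefficients of the second fundamental form: L = -9*sin(u)/Abs(sin(u)), M = 0, N = -9*sin(u)^3/Abs(sin(u)).
Assemble K = (LN − M²)/(EG − F²) = 1/81. At (u, v) = (pi/6, -3*pi/5): K = 1/81.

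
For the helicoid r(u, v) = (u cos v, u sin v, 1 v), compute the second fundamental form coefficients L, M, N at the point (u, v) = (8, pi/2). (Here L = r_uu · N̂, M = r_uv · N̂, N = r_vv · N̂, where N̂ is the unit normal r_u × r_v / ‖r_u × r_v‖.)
L = 0;  M = -sqrt(65)/65;  N = 0

Compute the unit normal N̂(u, v) = (sin(v)/sqrt(u^2 + 1), -cos(v)/sqrt(u^2 + 1), u/sqrt(u^2 + 1)), and the second partials r_uu, r_uv, r_vv. Take dot products:
  L(u, v) = r_uu · N̂ = 0,
  M(u, v) = r_uv · N̂ = -1/sqrt(u^2 + 1),
  N(u, v) = r_vv · N̂ = 0.
Evaluating at (u, v) = (8, pi/2):
  L = 0, M = -sqrt(65)/65, N = 0.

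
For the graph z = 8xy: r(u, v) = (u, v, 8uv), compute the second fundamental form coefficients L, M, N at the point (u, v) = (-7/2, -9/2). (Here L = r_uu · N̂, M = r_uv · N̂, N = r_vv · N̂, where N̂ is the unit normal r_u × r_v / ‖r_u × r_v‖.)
L = 0;  M = 8*sqrt(2081)/2081;  N = 0

Compute the unit normal N̂(u, v) = (-8*v/sqrt(64*u^2 + 64*v^2 + 1), -8*u/sqrt(64*u^2 + 64*v^2 + 1), 1/sqrt(64*u^2 + 64*v^2 + 1)), and the second partials r_uu, r_uv, r_vv. Take dot products:
  L(u, v) = r_uu · N̂ = 0,
  M(u, v) = r_uv · N̂ = 8/sqrt(64*u^2 + 64*v^2 + 1),
  N(u, v) = r_vv · N̂ = 0.
Evaluating at (u, v) = (-7/2, -9/2):
  L = 0, M = 8*sqrt(2081)/2081, N = 0.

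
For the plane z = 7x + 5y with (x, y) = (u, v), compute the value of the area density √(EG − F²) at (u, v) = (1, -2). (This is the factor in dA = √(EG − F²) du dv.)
√(EG − F²)|_{(1, -2)} = 5*sqrt(3)

E = 50, F = 35, G = 26, so EG − F² = 75. Taking the positive square root: √(EG − F²) = 5*sqrt(3). At (u, v) = (1, -2): 5*sqrt(3).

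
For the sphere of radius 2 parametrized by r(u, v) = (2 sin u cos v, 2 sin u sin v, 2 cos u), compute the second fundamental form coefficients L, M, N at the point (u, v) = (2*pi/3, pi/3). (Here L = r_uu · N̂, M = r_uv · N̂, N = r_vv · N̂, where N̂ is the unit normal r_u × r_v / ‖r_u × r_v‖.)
L = -2;  M = 0;  N = -3/2

Compute the unit normal N̂(u, v) = (sin(u)^2*cos(v)/Abs(sin(u)), sin(u)^2*sin(v)/Abs(sin(u)), sin(2*u)/(2*Abs(sin(u)))), and the second partials r_uu, r_uv, r_vv. Take dot products:
  L(u, v) = r_uu · N̂ = -2*sin(u)/Abs(sin(u)),
  M(u, v) = r_uv · N̂ = 0,
  N(u, v) = r_vv · N̂ = -2*sin(u)^3/Abs(sin(u)).
Evaluating at (u, v) = (2*pi/3, pi/3):
  L = -2, M = 0, N = -3/2.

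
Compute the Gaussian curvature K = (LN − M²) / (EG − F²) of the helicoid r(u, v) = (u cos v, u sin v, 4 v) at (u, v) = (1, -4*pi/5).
K = -16/289

Coefficients of the first fundamental form: E = 1, F = 0, G = u^2 + 16.
Coefficients of the second fundamental form: L = 0, M = -4/sqrt(u^2 + 16), N = 0.
Assemble K = (LN − M²)/(EG − F²) = -16/(u^2 + 16)^2. At (u, v) = (1, -4*pi/5): K = -16/289.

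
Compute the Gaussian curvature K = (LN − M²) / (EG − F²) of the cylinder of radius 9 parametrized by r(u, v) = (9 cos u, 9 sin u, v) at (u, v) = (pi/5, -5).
K = 0

Coefficients of the first fundamental form: E = 81, F = 0, G = 1.
Coefficients of the second fundamental form: L = -9, M = 0, N = 0.
Assemble K = (LN − M²)/(EG − F²) = 0. At (u, v) = (pi/5, -5): K = 0.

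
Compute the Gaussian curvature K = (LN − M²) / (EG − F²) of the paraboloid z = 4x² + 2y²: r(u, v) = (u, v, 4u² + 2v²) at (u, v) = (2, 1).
K = 32/74529

Coefficients of the first fundamental form: E = 64*u^2 + 1, F = 32*u*v, G = 16*v^2 + 1.
Coefficients of the second fundamental form: L = 8/sqrt(64*u^2 + 16*v^2 + 1), M = 0, N = 4/sqrt(64*u^2 + 16*v^2 + 1).
Assemble K = (LN − M²)/(EG − F²) = 32/(4096*u^4 + 2048*u^2*v^2 + 128*u^2 + 256*v^4 + 32*v^2 + 1). At (u, v) = (2, 1): K = 32/74529.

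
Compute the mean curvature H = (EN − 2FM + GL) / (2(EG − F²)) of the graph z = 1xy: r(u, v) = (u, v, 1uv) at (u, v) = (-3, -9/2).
H = -108/1331

With E = v^2 + 1, F = u*v, G = u^2 + 1, L = 0, M = 1/sqrt(u^2 + v^2 + 1), N = 0, assemble
  H = (EN − 2FM + GL) / (2(EG − F²)) = -u*v/(u^2 + v^2 + 1)^(3/2).
At (u, v) = (-3, -9/2): H = -108/1331.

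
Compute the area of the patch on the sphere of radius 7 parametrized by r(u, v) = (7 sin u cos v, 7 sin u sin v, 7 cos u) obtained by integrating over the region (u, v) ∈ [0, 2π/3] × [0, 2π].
Area = 147*pi

Area = ∫∫ √(EG − F²) du dv with √(EG − F²) = 49*Abs(sin(u)). Integrating over [0, 2π/3] × [0, 2π] gives 147*pi.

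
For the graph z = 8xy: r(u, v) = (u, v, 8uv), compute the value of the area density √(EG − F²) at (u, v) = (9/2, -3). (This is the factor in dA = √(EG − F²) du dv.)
√(EG − F²)|_{(9/2, -3)} = sqrt(1873)

E = 64*v^2 + 1, F = 64*u*v, G = 64*u^2 + 1, so EG − F² = 64*u^2 + 64*v^2 + 1. Taking the positive square root: √(EG − F²) = sqrt(64*u^2 + 64*v^2 + 1). At (u, v) = (9/2, -3): sqrt(1873).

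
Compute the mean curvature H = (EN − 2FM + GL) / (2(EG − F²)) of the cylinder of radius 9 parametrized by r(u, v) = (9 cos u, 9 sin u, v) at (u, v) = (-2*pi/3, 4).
H = -1/18

With E = 81, F = 0, G = 1, L = -9, M = 0, N = 0, assemble
  H = (EN − 2FM + GL) / (2(EG − F²)) = -1/18.
At (u, v) = (-2*pi/3, 4): H = -1/18.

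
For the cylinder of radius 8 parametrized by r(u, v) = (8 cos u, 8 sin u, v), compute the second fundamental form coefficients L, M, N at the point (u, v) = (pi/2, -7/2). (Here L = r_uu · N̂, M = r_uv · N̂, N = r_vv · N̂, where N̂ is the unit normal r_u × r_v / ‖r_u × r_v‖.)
L = -8;  M = 0;  N = 0

Compute the unit normal N̂(u, v) = (cos(u), sin(u), 0), and the second partials r_uu, r_uv, r_vv. Take dot products:
  L(u, v) = r_uu · N̂ = -8,
  M(u, v) = r_uv · N̂ = 0,
  N(u, v) = r_vv · N̂ = 0.
Evaluating at (u, v) = (pi/2, -7/2):
  L = -8, M = 0, N = 0.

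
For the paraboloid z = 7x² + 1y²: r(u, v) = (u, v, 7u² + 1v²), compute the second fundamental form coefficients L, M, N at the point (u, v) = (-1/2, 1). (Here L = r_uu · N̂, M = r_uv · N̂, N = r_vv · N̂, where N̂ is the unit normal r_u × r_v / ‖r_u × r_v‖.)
L = 7*sqrt(6)/9;  M = 0;  N = sqrt(6)/9

Compute the unit normal N̂(u, v) = (-14*u/sqrt(196*u^2 + 4*v^2 + 1), -2*v/sqrt(196*u^2 + 4*v^2 + 1), 1/sqrt(196*u^2 + 4*v^2 + 1)), and the second partials r_uu, r_uv, r_vv. Take dot products:
  L(u, v) = r_uu · N̂ = 14/sqrt(196*u^2 + 4*v^2 + 1),
  M(u, v) = r_uv · N̂ = 0,
  N(u, v) = r_vv · N̂ = 2/sqrt(196*u^2 + 4*v^2 + 1).
Evaluating at (u, v) = (-1/2, 1):
  L = 7*sqrt(6)/9, M = 0, N = sqrt(6)/9.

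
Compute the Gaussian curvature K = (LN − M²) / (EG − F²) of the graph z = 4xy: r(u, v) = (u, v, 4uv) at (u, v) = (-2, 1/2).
K = -16/4761

Coefficients of the first fundamental form: E = 16*v^2 + 1, F = 16*u*v, G = 16*u^2 + 1.
Coefficients of the second fundamental form: L = 0, M = 4/sqrt(16*u^2 + 16*v^2 + 1), N = 0.
Assemble K = (LN − M²)/(EG − F²) = -16/(256*u^4 + 512*u^2*v^2 + 32*u^2 + 256*v^4 + 32*v^2 + 1). At (u, v) = (-2, 1/2): K = -16/4761.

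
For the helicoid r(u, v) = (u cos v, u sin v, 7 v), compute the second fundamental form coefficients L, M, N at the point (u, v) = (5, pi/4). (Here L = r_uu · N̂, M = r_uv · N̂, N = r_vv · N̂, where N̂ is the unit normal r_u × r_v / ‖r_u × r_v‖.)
L = 0;  M = -7*sqrt(74)/74;  N = 0

Compute the unit normal N̂(u, v) = (7*sin(v)/sqrt(u^2 + 49), -7*cos(v)/sqrt(u^2 + 49), u/sqrt(u^2 + 49)), and the second partials r_uu, r_uv, r_vv. Take dot products:
  L(u, v) = r_uu · N̂ = 0,
  M(u, v) = r_uv · N̂ = -7/sqrt(u^2 + 49),
  N(u, v) = r_vv · N̂ = 0.
Evaluating at (u, v) = (5, pi/4):
  L = 0, M = -7*sqrt(74)/74, N = 0.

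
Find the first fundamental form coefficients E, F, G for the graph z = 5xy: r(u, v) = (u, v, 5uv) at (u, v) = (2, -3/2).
E = 229/4;  F = -75;  G = 101

Partials: r_u = (1, 0, 5*v), r_v = (0, 1, 5*u). As functions of (u, v):
  E = r_u · r_u = 25*v^2 + 1,
  F = r_u · r_v = 25*u*v,
  G = r_v · r_v = 25*u^2 + 1.
Evaluating at (u, v) = (2, -3/2): E = 229/4, F = -75, G = 101.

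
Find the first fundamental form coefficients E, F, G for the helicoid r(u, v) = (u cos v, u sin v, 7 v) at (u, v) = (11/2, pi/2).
E = 1;  F = 0;  G = 317/4

Partials: r_u = (cos(v), sin(v), 0), r_v = (-u*sin(v), u*cos(v), 7). As functions of (u, v):
  E = r_u · r_u = 1,
  F = r_u · r_v = 0,
  G = r_v · r_v = u^2 + 49.
Evaluating at (u, v) = (11/2, pi/2): E = 1, F = 0, G = 317/4.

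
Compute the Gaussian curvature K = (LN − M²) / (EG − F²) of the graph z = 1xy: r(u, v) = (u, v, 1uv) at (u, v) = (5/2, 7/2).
K = -4/1521

Coefficients of the first fundamental form: E = v^2 + 1, F = u*v, G = u^2 + 1.
Coefficients of the second fundamental form: L = 0, M = 1/sqrt(u^2 + v^2 + 1), N = 0.
Assemble K = (LN − M²)/(EG − F²) = 1/((u^2*v^2 - (u^2 + 1)*(v^2 + 1))*(u^2 + v^2 + 1)). At (u, v) = (5/2, 7/2): K = -4/1521.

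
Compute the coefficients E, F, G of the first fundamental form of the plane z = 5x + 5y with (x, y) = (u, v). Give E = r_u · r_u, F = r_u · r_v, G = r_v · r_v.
E = 26;  F = 25;  G = 26

Compute partials: r_u = (1, 0, 5), r_v = (0, 1, 5). Then
  E = r_u · r_u = 26,
  F = r_u · r_v = 25,
  G = r_v · r_v = 26.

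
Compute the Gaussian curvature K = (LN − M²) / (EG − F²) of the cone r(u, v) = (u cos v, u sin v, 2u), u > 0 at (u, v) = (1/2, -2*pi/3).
K = 0

Coefficients of the first fundamental form: E = 5, F = 0, G = u^2.
Coefficients of the second fundamental form: L = 0, M = 0, N = 2*sqrt(5)*u^2/(5*Abs(u)).
Assemble K = (LN − M²)/(EG − F²) = 0. At (u, v) = (1/2, -2*pi/3): K = 0.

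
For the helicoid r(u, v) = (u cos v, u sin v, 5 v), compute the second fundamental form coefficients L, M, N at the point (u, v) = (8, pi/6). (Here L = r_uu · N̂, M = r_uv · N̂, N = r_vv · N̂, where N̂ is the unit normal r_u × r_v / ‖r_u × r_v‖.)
L = 0;  M = -5*sqrt(89)/89;  N = 0

Compute the unit normal N̂(u, v) = (5*sin(v)/sqrt(u^2 + 25), -5*cos(v)/sqrt(u^2 + 25), u/sqrt(u^2 + 25)), and the second partials r_uu, r_uv, r_vv. Take dot products:
  L(u, v) = r_uu · N̂ = 0,
  M(u, v) = r_uv · N̂ = -5/sqrt(u^2 + 25),
  N(u, v) = r_vv · N̂ = 0.
Evaluating at (u, v) = (8, pi/6):
  L = 0, M = -5*sqrt(89)/89, N = 0.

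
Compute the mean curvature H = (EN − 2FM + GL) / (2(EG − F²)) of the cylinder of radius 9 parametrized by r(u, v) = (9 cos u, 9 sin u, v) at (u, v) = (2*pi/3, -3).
H = -1/18

With E = 81, F = 0, G = 1, L = -9, M = 0, N = 0, assemble
  H = (EN − 2FM + GL) / (2(EG − F²)) = -1/18.
At (u, v) = (2*pi/3, -3): H = -1/18.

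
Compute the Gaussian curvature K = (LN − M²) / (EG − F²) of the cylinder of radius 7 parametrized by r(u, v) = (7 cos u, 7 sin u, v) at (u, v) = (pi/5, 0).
K = 0

Coefficients of the first fundamental form: E = 49, F = 0, G = 1.
Coefficients of the second fundamental form: L = -7, M = 0, N = 0.
Assemble K = (LN − M²)/(EG − F²) = 0. At (u, v) = (pi/5, 0): K = 0.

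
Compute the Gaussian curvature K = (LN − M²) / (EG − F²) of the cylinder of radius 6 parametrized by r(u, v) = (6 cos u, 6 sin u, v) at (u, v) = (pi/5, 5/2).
K = 0

Coefficients of the first fundamental form: E = 36, F = 0, G = 1.
Coefficients of the second fundamental form: L = -6, M = 0, N = 0.
Assemble K = (LN − M²)/(EG − F²) = 0. At (u, v) = (pi/5, 5/2): K = 0.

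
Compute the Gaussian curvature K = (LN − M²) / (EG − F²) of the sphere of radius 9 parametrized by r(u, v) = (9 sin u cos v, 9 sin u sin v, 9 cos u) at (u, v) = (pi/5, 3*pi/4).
K = 1/81

Coefficients of the first fundamental form: E = 81, F = 0, G = 81*sin(u)^2.
Coefficients of the second fundamental form: L = -9*sin(u)/Abs(sin(u)), M = 0, N = -9*sin(u)^3/Abs(sin(u)).
Assemble K = (LN − M²)/(EG − F²) = 1/81. At (u, v) = (pi/5, 3*pi/4): K = 1/81.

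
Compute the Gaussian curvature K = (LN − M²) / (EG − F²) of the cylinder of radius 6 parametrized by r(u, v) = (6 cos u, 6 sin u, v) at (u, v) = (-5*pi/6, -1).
K = 0

Coefficients of the first fundamental form: E = 36, F = 0, G = 1.
Coefficients of the second fundamental form: L = -6, M = 0, N = 0.
Assemble K = (LN − M²)/(EG − F²) = 0. At (u, v) = (-5*pi/6, -1): K = 0.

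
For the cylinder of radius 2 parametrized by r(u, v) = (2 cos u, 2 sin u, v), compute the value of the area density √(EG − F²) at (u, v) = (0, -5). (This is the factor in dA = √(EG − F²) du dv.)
√(EG − F²)|_{(0, -5)} = 2

E = 4, F = 0, G = 1, so EG − F² = 4. Taking the positive square root: √(EG − F²) = 2. At (u, v) = (0, -5): 2.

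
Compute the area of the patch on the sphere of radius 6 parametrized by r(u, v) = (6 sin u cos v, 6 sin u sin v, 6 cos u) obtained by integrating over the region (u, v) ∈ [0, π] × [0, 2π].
Area = 144*pi

Area = ∫∫ √(EG − F²) du dv with √(EG − F²) = 36*Abs(sin(u)). Integrating over [0, π] × [0, 2π] gives 144*pi.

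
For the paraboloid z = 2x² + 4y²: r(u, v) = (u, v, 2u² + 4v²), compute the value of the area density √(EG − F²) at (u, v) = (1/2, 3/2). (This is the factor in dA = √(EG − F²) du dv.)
√(EG − F²)|_{(1/2, 3/2)} = sqrt(149)

E = 16*u^2 + 1, F = 32*u*v, G = 64*v^2 + 1, so EG − F² = 16*u^2 + 64*v^2 + 1. Taking the positive square root: √(EG − F²) = sqrt(16*u^2 + 64*v^2 + 1). At (u, v) = (1/2, 3/2): sqrt(149).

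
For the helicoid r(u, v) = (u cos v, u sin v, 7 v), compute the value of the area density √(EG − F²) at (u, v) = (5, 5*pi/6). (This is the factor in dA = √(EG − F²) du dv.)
√(EG − F²)|_{(5, 5*pi/6)} = sqrt(74)

E = 1, F = 0, G = u^2 + 49, so EG − F² = u^2 + 49. Taking the positive square root: √(EG − F²) = sqrt(u^2 + 49). At (u, v) = (5, 5*pi/6): sqrt(74).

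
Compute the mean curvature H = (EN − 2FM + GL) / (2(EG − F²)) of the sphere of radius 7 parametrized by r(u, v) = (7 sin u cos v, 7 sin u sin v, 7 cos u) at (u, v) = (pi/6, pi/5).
H = -1/7

With E = 49, F = 0, G = 49*sin(u)^2, L = -7*sin(u)/Abs(sin(u)), M = 0, N = -7*sin(u)^3/Abs(sin(u)), assemble
  H = (EN − 2FM + GL) / (2(EG − F²)) = -sin(u)/(7*Abs(sin(u))).
At (u, v) = (pi/6, pi/5): H = -1/7.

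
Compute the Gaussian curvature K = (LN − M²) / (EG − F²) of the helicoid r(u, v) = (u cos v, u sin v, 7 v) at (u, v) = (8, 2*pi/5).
K = -49/12769

Coefficients of the first fundamental form: E = 1, F = 0, G = u^2 + 49.
Coefficients of the second fundamental form: L = 0, M = -7/sqrt(u^2 + 49), N = 0.
Assemble K = (LN − M²)/(EG − F²) = -49/(u^2 + 49)^2. At (u, v) = (8, 2*pi/5): K = -49/12769.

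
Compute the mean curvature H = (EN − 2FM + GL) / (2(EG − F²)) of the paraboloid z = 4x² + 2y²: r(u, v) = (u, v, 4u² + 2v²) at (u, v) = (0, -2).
H = 262*sqrt(65)/4225

With E = 64*u^2 + 1, F = 32*u*v, G = 16*v^2 + 1, L = 8/sqrt(64*u^2 + 16*v^2 + 1), M = 0, N = 4/sqrt(64*u^2 + 16*v^2 + 1), assemble
  H = (EN − 2FM + GL) / (2(EG − F²)) = 2*(64*u^2 + 32*v^2 + 3)/(64*u^2 + 16*v^2 + 1)^(3/2).
At (u, v) = (0, -2): H = 262*sqrt(65)/4225.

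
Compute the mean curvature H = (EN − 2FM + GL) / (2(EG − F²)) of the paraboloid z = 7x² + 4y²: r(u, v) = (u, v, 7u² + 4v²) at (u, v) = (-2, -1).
H = 3595*sqrt(849)/720801

With E = 196*u^2 + 1, F = 112*u*v, G = 64*v^2 + 1, L = 14/sqrt(196*u^2 + 64*v^2 + 1), M = 0, N = 8/sqrt(196*u^2 + 64*v^2 + 1), assemble
  H = (EN − 2FM + GL) / (2(EG − F²)) = (784*u^2 + 448*v^2 + 11)/(196*u^2 + 64*v^2 + 1)^(3/2).
At (u, v) = (-2, -1): H = 3595*sqrt(849)/720801.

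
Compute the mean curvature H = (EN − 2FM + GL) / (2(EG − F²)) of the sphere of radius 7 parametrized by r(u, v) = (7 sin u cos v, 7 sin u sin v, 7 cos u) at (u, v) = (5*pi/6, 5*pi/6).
H = -1/7

With E = 49, F = 0, G = 49*sin(u)^2, L = -7*sin(u)/Abs(sin(u)), M = 0, N = -7*sin(u)^3/Abs(sin(u)), assemble
  H = (EN − 2FM + GL) / (2(EG − F²)) = -sin(u)/(7*Abs(sin(u))).
At (u, v) = (5*pi/6, 5*pi/6): H = -1/7.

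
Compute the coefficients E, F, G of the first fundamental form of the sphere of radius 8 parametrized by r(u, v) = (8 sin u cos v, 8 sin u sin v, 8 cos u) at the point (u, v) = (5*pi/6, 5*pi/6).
E = 64;  F = 0;  G = 16

Partials: r_u = (8*cos(u)*cos(v), 8*sin(v)*cos(u), -8*sin(u)), r_v = (-8*sin(u)*sin(v), 8*sin(u)*cos(v), 0). As functions of (u, v):
  E = r_u · r_u = 64,
  F = r_u · r_v = 0,
  G = r_v · r_v = 64*sin(u)^2.
Evaluating at (u, v) = (5*pi/6, 5*pi/6): E = 64, F = 0, G = 16.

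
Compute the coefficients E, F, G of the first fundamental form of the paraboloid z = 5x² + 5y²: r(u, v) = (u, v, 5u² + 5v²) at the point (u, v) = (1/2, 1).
E = 26;  F = 50;  G = 101

Partials: r_u = (1, 0, 10*u), r_v = (0, 1, 10*v). As functions of (u, v):
  E = r_u · r_u = 100*u^2 + 1,
  F = r_u · r_v = 100*u*v,
  G = r_v · r_v = 100*v^2 + 1.
Evaluating at (u, v) = (1/2, 1): E = 26, F = 50, G = 101.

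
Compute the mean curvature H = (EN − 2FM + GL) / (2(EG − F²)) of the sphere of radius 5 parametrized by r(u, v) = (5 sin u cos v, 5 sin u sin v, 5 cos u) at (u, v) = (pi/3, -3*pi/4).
H = -1/5

With E = 25, F = 0, G = 25*sin(u)^2, L = -5*sin(u)/Abs(sin(u)), M = 0, N = -5*sin(u)^3/Abs(sin(u)), assemble
  H = (EN − 2FM + GL) / (2(EG − F²)) = -sin(u)/(5*Abs(sin(u))).
At (u, v) = (pi/3, -3*pi/4): H = -1/5.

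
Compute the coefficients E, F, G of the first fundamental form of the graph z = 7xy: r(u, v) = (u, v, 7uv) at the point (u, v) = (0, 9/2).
E = 3973/4;  F = 0;  G = 1

Partials: r_u = (1, 0, 7*v), r_v = (0, 1, 7*u). As functions of (u, v):
  E = r_u · r_u = 49*v^2 + 1,
  F = r_u · r_v = 49*u*v,
  G = r_v · r_v = 49*u^2 + 1.
Evaluating at (u, v) = (0, 9/2): E = 3973/4, F = 0, G = 1.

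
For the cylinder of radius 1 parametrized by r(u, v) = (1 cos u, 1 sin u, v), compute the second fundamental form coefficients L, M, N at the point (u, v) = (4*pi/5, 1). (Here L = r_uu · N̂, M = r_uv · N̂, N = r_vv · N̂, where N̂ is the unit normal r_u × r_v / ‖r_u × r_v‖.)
L = -1;  M = 0;  N = 0

Compute the unit normal N̂(u, v) = (cos(u), sin(u), 0), and the second partials r_uu, r_uv, r_vv. Take dot products:
  L(u, v) = r_uu · N̂ = -1,
  M(u, v) = r_uv · N̂ = 0,
  N(u, v) = r_vv · N̂ = 0.
Evaluating at (u, v) = (4*pi/5, 1):
  L = -1, M = 0, N = 0.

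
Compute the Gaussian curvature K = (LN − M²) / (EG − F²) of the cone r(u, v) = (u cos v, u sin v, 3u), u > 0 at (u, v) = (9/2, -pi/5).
K = 0

Coefficients of the first fundamental form: E = 10, F = 0, G = u^2.
Coefficients of the second fundamental form: L = 0, M = 0, N = 3*sqrt(10)*u^2/(10*Abs(u)).
Assemble K = (LN − M²)/(EG − F²) = 0. At (u, v) = (9/2, -pi/5): K = 0.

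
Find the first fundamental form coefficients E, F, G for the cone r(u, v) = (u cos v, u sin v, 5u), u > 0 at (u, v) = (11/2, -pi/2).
E = 26;  F = 0;  G = 121/4

Partials: r_u = (cos(v), sin(v), 5), r_v = (-u*sin(v), u*cos(v), 0). As functions of (u, v):
  E = r_u · r_u = 26,
  F = r_u · r_v = 0,
  G = r_v · r_v = u^2.
Evaluating at (u, v) = (11/2, -pi/2): E = 26, F = 0, G = 121/4.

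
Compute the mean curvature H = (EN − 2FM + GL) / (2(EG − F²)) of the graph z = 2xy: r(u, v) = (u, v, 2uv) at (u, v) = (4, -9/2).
H = 36*sqrt(146)/5329

With E = 4*v^2 + 1, F = 4*u*v, G = 4*u^2 + 1, L = 0, M = 2/sqrt(4*u^2 + 4*v^2 + 1), N = 0, assemble
  H = (EN − 2FM + GL) / (2(EG − F²)) = -8*u*v/(4*u^2 + 4*v^2 + 1)^(3/2).
At (u, v) = (4, -9/2): H = 36*sqrt(146)/5329.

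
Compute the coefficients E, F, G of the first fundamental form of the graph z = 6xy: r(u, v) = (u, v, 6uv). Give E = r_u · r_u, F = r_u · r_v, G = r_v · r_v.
E = 36*v^2 + 1;  F = 36*u*v;  G = 36*u^2 + 1

Compute partials: r_u = (1, 0, 6*v), r_v = (0, 1, 6*u). Then
  E = r_u · r_u = 36*v^2 + 1,
  F = r_u · r_v = 36*u*v,
  G = r_v · r_v = 36*u^2 + 1.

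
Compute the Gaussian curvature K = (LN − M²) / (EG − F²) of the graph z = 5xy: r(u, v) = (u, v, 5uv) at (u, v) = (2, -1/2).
K = -400/184041

Coefficients of the first fundamental form: E = 25*v^2 + 1, F = 25*u*v, G = 25*u^2 + 1.
Coefficients of the second fundamental form: L = 0, M = 5/sqrt(25*u^2 + 25*v^2 + 1), N = 0.
Assemble K = (LN − M²)/(EG − F²) = -25/(625*u^4 + 1250*u^2*v^2 + 50*u^2 + 625*v^4 + 50*v^2 + 1). At (u, v) = (2, -1/2): K = -400/184041.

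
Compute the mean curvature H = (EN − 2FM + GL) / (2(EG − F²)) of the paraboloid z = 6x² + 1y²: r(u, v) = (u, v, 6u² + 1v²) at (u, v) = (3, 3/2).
H = 1357*sqrt(1306)/1705636

With E = 144*u^2 + 1, F = 24*u*v, G = 4*v^2 + 1, L = 12/sqrt(144*u^2 + 4*v^2 + 1), M = 0, N = 2/sqrt(144*u^2 + 4*v^2 + 1), assemble
  H = (EN − 2FM + GL) / (2(EG − F²)) = (144*u^2 + 24*v^2 + 7)/(144*u^2 + 4*v^2 + 1)^(3/2).
At (u, v) = (3, 3/2): H = 1357*sqrt(1306)/1705636.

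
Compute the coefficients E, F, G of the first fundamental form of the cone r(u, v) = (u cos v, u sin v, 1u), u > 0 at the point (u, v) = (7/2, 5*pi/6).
E = 2;  F = 0;  G = 49/4

Partials: r_u = (cos(v), sin(v), 1), r_v = (-u*sin(v), u*cos(v), 0). As functions of (u, v):
  E = r_u · r_u = 2,
  F = r_u · r_v = 0,
  G = r_v · r_v = u^2.
Evaluating at (u, v) = (7/2, 5*pi/6): E = 2, F = 0, G = 49/4.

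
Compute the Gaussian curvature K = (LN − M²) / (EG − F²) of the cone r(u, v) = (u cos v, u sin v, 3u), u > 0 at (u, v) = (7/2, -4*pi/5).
K = 0

Coefficients of the first fundamental form: E = 10, F = 0, G = u^2.
Coefficients of the second fundamental form: L = 0, M = 0, N = 3*sqrt(10)*u^2/(10*Abs(u)).
Assemble K = (LN − M²)/(EG − F²) = 0. At (u, v) = (7/2, -4*pi/5): K = 0.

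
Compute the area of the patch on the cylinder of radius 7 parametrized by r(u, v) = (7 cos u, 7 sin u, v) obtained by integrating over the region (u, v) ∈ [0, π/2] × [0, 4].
Area = 14*pi

Area = ∫∫ √(EG − F²) du dv with √(EG − F²) = 7. Integrating over [0, π/2] × [0, 4] gives 14*pi.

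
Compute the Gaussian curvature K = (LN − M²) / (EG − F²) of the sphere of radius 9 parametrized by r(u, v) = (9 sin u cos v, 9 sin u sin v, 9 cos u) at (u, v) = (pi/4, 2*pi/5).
K = 1/81

Coefficients of the first fundamental form: E = 81, F = 0, G = 81*sin(u)^2.
Coefficients of the second fundamental form: L = -9*sin(u)/Abs(sin(u)), M = 0, N = -9*sin(u)^3/Abs(sin(u)).
Assemble K = (LN − M²)/(EG − F²) = 1/81. At (u, v) = (pi/4, 2*pi/5): K = 1/81.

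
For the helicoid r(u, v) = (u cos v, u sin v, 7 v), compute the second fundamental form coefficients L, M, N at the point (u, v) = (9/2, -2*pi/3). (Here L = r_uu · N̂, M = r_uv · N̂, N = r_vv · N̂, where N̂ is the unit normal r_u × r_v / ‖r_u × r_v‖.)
L = 0;  M = -14*sqrt(277)/277;  N = 0

Compute the unit normal N̂(u, v) = (7*sin(v)/sqrt(u^2 + 49), -7*cos(v)/sqrt(u^2 + 49), u/sqrt(u^2 + 49)), and the second partials r_uu, r_uv, r_vv. Take dot products:
  L(u, v) = r_uu · N̂ = 0,
  M(u, v) = r_uv · N̂ = -7/sqrt(u^2 + 49),
  N(u, v) = r_vv · N̂ = 0.
Evaluating at (u, v) = (9/2, -2*pi/3):
  L = 0, M = -14*sqrt(277)/277, N = 0.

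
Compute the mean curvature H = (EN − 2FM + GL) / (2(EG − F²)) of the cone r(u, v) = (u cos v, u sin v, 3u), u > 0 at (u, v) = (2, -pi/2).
H = 3*sqrt(10)/40

With E = 10, F = 0, G = u^2, L = 0, M = 0, N = 3*sqrt(10)*u^2/(10*Abs(u)), assemble
  H = (EN − 2FM + GL) / (2(EG − F²)) = 3*sqrt(10)/(20*Abs(u)).
At (u, v) = (2, -pi/2): H = 3*sqrt(10)/40.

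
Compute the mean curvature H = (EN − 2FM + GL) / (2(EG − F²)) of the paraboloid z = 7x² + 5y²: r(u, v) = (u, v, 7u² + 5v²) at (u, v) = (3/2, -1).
H = 2917*sqrt(542)/293764

With E = 196*u^2 + 1, F = 140*u*v, G = 100*v^2 + 1, L = 14/sqrt(196*u^2 + 100*v^2 + 1), M = 0, N = 10/sqrt(196*u^2 + 100*v^2 + 1), assemble
  H = (EN − 2FM + GL) / (2(EG − F²)) = 4*(245*u^2 + 175*v^2 + 3)/(196*u^2 + 100*v^2 + 1)^(3/2).
At (u, v) = (3/2, -1): H = 2917*sqrt(542)/293764.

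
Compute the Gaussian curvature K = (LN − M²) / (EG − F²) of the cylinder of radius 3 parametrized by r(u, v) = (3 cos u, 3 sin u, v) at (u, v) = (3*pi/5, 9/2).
K = 0

Coefficients of the first fundamental form: E = 9, F = 0, G = 1.
Coefficients of the second fundamental form: L = -3, M = 0, N = 0.
Assemble K = (LN − M²)/(EG − F²) = 0. At (u, v) = (3*pi/5, 9/2): K = 0.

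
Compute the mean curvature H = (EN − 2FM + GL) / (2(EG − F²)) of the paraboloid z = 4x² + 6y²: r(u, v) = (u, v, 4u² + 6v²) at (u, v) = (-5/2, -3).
H = 7594*sqrt(1697)/2879809

With E = 64*u^2 + 1, F = 96*u*v, G = 144*v^2 + 1, L = 8/sqrt(64*u^2 + 144*v^2 + 1), M = 0, N = 12/sqrt(64*u^2 + 144*v^2 + 1), assemble
  H = (EN − 2FM + GL) / (2(EG − F²)) = 2*(192*u^2 + 288*v^2 + 5)/(64*u^2 + 144*v^2 + 1)^(3/2).
At (u, v) = (-5/2, -3): H = 7594*sqrt(1697)/2879809.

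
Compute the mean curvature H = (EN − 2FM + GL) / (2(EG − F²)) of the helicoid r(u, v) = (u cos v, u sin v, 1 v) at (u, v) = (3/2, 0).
H = 0

With E = 1, F = 0, G = u^2 + 1, L = 0, M = -1/sqrt(u^2 + 1), N = 0, assemble
  H = (EN − 2FM + GL) / (2(EG − F²)) = 0.
At (u, v) = (3/2, 0): H = 0.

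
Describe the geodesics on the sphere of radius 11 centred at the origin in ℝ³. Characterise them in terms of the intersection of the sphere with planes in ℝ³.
Geodesics on the sphere of radius 11 are great circles — circles of radius 11 obtained as the intersection of the sphere with planes through the origin (the centre of the sphere).

A curve α(t) of nonzero constant speed on the sphere of radius 11 is a geodesic iff its acceleration α̈ is everywhere normal to the surface, i.e. parallel to the radial vector α(t). Then d/dt(α × α̇) = α̇ × α̇ + α × α̈ = 0, so α × α̇ is a constant vector n ≠ 0 and α(t) · n = 0 for all t: α lies in the plane through the origin with normal n. The intersection of that plane with the sphere is a circle of radius 11 (a great circle). Conversely, a great circle traversed at constant speed has centripetal acceleration pointing at the origin, hence normal to the sphere, so every great circle is a geodesic.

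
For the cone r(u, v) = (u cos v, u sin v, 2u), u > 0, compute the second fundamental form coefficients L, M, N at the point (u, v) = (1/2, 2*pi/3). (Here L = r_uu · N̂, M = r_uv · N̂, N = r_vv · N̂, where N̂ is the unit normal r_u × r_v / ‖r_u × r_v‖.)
L = 0;  M = 0;  N = sqrt(5)/5

Compute the unit normal N̂(u, v) = (-2*sqrt(5)*u*cos(v)/(5*Abs(u)), -2*sqrt(5)*u*sin(v)/(5*Abs(u)), sqrt(5)*u/(5*Abs(u))), and the second partials r_uu, r_uv, r_vv. Take dot products:
  L(u, v) = r_uu · N̂ = 0,
  M(u, v) = r_uv · N̂ = 0,
  N(u, v) = r_vv · N̂ = 2*sqrt(5)*u^2/(5*Abs(u)).
Evaluating at (u, v) = (1/2, 2*pi/3):
  L = 0, M = 0, N = sqrt(5)/5.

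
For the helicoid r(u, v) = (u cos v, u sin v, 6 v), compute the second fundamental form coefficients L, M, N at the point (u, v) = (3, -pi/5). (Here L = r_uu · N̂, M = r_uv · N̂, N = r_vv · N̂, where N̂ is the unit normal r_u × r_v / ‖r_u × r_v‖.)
L = 0;  M = -2*sqrt(5)/5;  N = 0

Compute the unit normal N̂(u, v) = (6*sin(v)/sqrt(u^2 + 36), -6*cos(v)/sqrt(u^2 + 36), u/sqrt(u^2 + 36)), and the second partials r_uu, r_uv, r_vv. Take dot products:
  L(u, v) = r_uu · N̂ = 0,
  M(u, v) = r_uv · N̂ = -6/sqrt(u^2 + 36),
  N(u, v) = r_vv · N̂ = 0.
Evaluating at (u, v) = (3, -pi/5):
  L = 0, M = -2*sqrt(5)/5, N = 0.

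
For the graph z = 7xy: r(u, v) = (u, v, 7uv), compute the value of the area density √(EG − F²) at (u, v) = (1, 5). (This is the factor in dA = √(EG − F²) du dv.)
√(EG − F²)|_{(1, 5)} = 5*sqrt(51)

E = 49*v^2 + 1, F = 49*u*v, G = 49*u^2 + 1, so EG − F² = 49*u^2 + 49*v^2 + 1. Taking the positive square root: √(EG − F²) = sqrt(49*u^2 + 49*v^2 + 1). At (u, v) = (1, 5): 5*sqrt(51).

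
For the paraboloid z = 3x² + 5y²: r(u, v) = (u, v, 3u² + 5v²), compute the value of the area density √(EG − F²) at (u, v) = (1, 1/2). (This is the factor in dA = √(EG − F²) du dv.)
√(EG − F²)|_{(1, 1/2)} = sqrt(62)

E = 36*u^2 + 1, F = 60*u*v, G = 100*v^2 + 1, so EG − F² = 36*u^2 + 100*v^2 + 1. Taking the positive square root: √(EG − F²) = sqrt(36*u^2 + 100*v^2 + 1). At (u, v) = (1, 1/2): sqrt(62).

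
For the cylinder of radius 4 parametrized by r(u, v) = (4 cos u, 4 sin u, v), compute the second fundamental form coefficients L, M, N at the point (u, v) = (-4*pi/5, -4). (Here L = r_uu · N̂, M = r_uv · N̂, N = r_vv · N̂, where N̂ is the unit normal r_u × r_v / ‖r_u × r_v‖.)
L = -4;  M = 0;  N = 0

Compute the unit normal N̂(u, v) = (cos(u), sin(u), 0), and the second partials r_uu, r_uv, r_vv. Take dot products:
  L(u, v) = r_uu · N̂ = -4,
  M(u, v) = r_uv · N̂ = 0,
  N(u, v) = r_vv · N̂ = 0.
Evaluating at (u, v) = (-4*pi/5, -4):
  L = -4, M = 0, N = 0.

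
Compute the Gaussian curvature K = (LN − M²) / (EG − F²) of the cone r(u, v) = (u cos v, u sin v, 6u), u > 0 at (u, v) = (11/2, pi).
K = 0

Coefficients of the first fundamental form: E = 37, F = 0, G = u^2.
Coefficients of the second fundamental form: L = 0, M = 0, N = 6*sqrt(37)*u^2/(37*Abs(u)).
Assemble K = (LN − M²)/(EG − F²) = 0. At (u, v) = (11/2, pi): K = 0.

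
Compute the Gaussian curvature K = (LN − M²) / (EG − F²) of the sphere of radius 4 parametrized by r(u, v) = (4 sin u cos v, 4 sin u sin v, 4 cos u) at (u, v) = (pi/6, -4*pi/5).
K = 1/16

Coefficients of the first fundamental form: E = 16, F = 0, G = 16*sin(u)^2.
Coefficients of the second fundamental form: L = -4*sin(u)/Abs(sin(u)), M = 0, N = -4*sin(u)^3/Abs(sin(u)).
Assemble K = (LN − M²)/(EG − F²) = 1/16. At (u, v) = (pi/6, -4*pi/5): K = 1/16.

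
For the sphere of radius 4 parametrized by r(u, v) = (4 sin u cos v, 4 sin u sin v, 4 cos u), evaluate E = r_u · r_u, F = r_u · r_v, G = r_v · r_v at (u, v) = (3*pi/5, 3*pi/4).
E = 16;  F = 0;  G = 2*sqrt(5) + 10

Partials: r_u = (4*cos(u)*cos(v), 4*sin(v)*cos(u), -4*sin(u)), r_v = (-4*sin(u)*sin(v), 4*sin(u)*cos(v), 0). As functions of (u, v):
  E = r_u · r_u = 16,
  F = r_u · r_v = 0,
  G = r_v · r_v = 16*sin(u)^2.
Evaluating at (u, v) = (3*pi/5, 3*pi/4): E = 16, F = 0, G = 2*sqrt(5) + 10.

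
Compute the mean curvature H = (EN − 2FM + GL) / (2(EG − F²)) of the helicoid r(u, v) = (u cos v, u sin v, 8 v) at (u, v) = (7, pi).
H = 0

With E = 1, F = 0, G = u^2 + 64, L = 0, M = -8/sqrt(u^2 + 64), N = 0, assemble
  H = (EN − 2FM + GL) / (2(EG − F²)) = 0.
At (u, v) = (7, pi): H = 0.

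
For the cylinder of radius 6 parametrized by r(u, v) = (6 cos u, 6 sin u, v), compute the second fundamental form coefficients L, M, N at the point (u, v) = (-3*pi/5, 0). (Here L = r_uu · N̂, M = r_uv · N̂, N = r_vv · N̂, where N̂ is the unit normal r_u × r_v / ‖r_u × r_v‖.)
L = -6;  M = 0;  N = 0

Compute the unit normal N̂(u, v) = (cos(u), sin(u), 0), and the second partials r_uu, r_uv, r_vv. Take dot products:
  L(u, v) = r_uu · N̂ = -6,
  M(u, v) = r_uv · N̂ = 0,
  N(u, v) = r_vv · N̂ = 0.
Evaluating at (u, v) = (-3*pi/5, 0):
  L = -6, M = 0, N = 0.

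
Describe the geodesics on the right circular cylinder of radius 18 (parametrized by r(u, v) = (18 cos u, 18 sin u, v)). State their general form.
The cylinder is flat (K = 0) and locally isometric to the plane via the development (u, v) ↦ (18 u, v). Geodesics are the pre-images of straight lines: circles (v constant), vertical lines (u constant), and helices (v = c · u + d) for constants c, d.

A right cylinder has E = 18², F = 0, G = 1, so EG − F² = 18², and L = −18, M = N = 0, giving K = (LN − M²)/(EG − F²) = 0 everywhere. A flat surface is locally isometric to the Euclidean plane via the map (u, v) ↦ (18 u, v). Straight lines in the (x̃, ỹ) plane pull back to: (a) horizontal circles (v = const), (b) vertical generators (u = const), and (c) helices (18 u tan θ = v, i.e. v = c · u + d).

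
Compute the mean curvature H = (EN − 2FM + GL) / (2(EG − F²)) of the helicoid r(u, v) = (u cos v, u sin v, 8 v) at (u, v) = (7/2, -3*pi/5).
H = 0

With E = 1, F = 0, G = u^2 + 64, L = 0, M = -8/sqrt(u^2 + 64), N = 0, assemble
  H = (EN − 2FM + GL) / (2(EG − F²)) = 0.
At (u, v) = (7/2, -3*pi/5): H = 0.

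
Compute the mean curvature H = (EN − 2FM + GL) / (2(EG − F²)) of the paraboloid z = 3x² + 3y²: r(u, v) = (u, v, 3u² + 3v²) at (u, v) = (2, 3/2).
H = 681*sqrt(226)/51076

With E = 36*u^2 + 1, F = 36*u*v, G = 36*v^2 + 1, L = 6/sqrt(36*u^2 + 36*v^2 + 1), M = 0, N = 6/sqrt(36*u^2 + 36*v^2 + 1), assemble
  H = (EN − 2FM + GL) / (2(EG − F²)) = 6*(18*u^2 + 18*v^2 + 1)/(36*u^2 + 36*v^2 + 1)^(3/2).
At (u, v) = (2, 3/2): H = 681*sqrt(226)/51076.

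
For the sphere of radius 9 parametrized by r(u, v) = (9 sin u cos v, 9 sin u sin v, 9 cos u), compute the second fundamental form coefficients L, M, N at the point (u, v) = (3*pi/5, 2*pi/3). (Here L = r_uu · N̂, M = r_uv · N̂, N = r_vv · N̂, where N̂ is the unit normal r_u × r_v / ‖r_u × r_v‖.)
L = -9;  M = 0;  N = -45/8 - 9*sqrt(5)/8

Compute the unit normal N̂(u, v) = (sin(u)^2*cos(v)/Abs(sin(u)), sin(u)^2*sin(v)/Abs(sin(u)), sin(2*u)/(2*Abs(sin(u)))), and the second partials r_uu, r_uv, r_vv. Take dot products:
  L(u, v) = r_uu · N̂ = -9*sin(u)/Abs(sin(u)),
  M(u, v) = r_uv · N̂ = 0,
  N(u, v) = r_vv · N̂ = -9*sin(u)^3/Abs(sin(u)).
Evaluating at (u, v) = (3*pi/5, 2*pi/3):
  L = -9, M = 0, N = -45/8 - 9*sqrt(5)/8.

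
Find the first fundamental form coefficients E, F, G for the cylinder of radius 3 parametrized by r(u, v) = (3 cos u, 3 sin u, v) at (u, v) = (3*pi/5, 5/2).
E = 9;  F = 0;  G = 1

Partials: r_u = (-3*sin(u), 3*cos(u), 0), r_v = (0, 0, 1). As functions of (u, v):
  E = r_u · r_u = 9,
  F = r_u · r_v = 0,
  G = r_v · r_v = 1.
Evaluating at (u, v) = (3*pi/5, 5/2): E = 9, F = 0, G = 1.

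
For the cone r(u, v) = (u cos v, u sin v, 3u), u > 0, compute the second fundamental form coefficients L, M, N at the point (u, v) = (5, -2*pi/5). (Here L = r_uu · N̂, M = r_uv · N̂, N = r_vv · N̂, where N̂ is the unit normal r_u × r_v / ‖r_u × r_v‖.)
L = 0;  M = 0;  N = 3*sqrt(10)/2

Compute the unit normal N̂(u, v) = (-3*sqrt(10)*u*cos(v)/(10*Abs(u)), -3*sqrt(10)*u*sin(v)/(10*Abs(u)), sqrt(10)*u/(10*Abs(u))), and the second partials r_uu, r_uv, r_vv. Take dot products:
  L(u, v) = r_uu · N̂ = 0,
  M(u, v) = r_uv · N̂ = 0,
  N(u, v) = r_vv · N̂ = 3*sqrt(10)*u^2/(10*Abs(u)).
Evaluating at (u, v) = (5, -2*pi/5):
  L = 0, M = 0, N = 3*sqrt(10)/2.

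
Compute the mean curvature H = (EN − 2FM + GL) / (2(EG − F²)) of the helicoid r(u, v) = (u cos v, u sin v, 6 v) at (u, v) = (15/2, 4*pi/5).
H = 0

With E = 1, F = 0, G = u^2 + 36, L = 0, M = -6/sqrt(u^2 + 36), N = 0, assemble
  H = (EN − 2FM + GL) / (2(EG − F²)) = 0.
At (u, v) = (15/2, 4*pi/5): H = 0.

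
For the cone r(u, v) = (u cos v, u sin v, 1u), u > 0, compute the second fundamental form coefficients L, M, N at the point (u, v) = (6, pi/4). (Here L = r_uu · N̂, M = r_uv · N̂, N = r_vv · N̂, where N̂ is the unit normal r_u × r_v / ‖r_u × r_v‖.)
L = 0;  M = 0;  N = 3*sqrt(2)

Compute the unit normal N̂(u, v) = (-sqrt(2)*u*cos(v)/(2*Abs(u)), -sqrt(2)*u*sin(v)/(2*Abs(u)), sqrt(2)*u/(2*Abs(u))), and the second partials r_uu, r_uv, r_vv. Take dot products:
  L(u, v) = r_uu · N̂ = 0,
  M(u, v) = r_uv · N̂ = 0,
  N(u, v) = r_vv · N̂ = sqrt(2)*u^2/(2*Abs(u)).
Evaluating at (u, v) = (6, pi/4):
  L = 0, M = 0, N = 3*sqrt(2).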